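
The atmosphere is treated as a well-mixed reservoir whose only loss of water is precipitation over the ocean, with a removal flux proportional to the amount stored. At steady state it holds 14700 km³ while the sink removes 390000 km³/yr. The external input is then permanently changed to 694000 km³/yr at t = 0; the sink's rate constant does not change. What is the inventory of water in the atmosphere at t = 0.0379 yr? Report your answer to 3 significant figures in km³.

τ = M₀/F₀ = 14700/390000 = 0.03769 yr; rate constant k = 1/τ.
New steady state M_∞ = F₁/k = F₁·τ = 694000 × 0.03769 = 26158 km³.
M(t) = M_∞ + (M₀ − M_∞)·e^(−t/τ); t/τ = 0.0379/0.03769 = 1.006, so e^(−t/τ) = 0.3659.
M(t) = 26158 − 11460 × 0.3659 = 21966 km³.

22000 km³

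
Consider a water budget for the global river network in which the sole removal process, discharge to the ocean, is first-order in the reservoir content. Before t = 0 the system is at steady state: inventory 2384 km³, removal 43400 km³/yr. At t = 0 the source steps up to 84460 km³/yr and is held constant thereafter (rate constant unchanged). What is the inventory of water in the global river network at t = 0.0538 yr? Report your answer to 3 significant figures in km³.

3790 km³

τ = M₀/F₀ = 2384/43400 = 0.05493 yr; rate constant k = 1/τ.
New steady state M_∞ = F₁/k = F₁·τ = 84460 × 0.05493 = 4639.5 km³.
M(t) = M_∞ + (M₀ − M_∞)·e^(−t/τ); t/τ = 0.0538/0.05493 = 0.9794, so e^(−t/τ) = 0.3755.
M(t) = 4639.5 − 2255 × 0.3755 = 3792.5 km³.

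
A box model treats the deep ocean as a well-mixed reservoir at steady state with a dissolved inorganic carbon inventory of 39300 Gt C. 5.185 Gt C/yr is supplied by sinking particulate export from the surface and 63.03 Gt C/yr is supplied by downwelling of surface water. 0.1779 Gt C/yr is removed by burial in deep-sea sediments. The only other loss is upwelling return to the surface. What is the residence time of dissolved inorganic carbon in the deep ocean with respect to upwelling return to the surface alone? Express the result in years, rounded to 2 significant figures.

580 yr

At steady state ΣF_in = ΣF_out.
ΣF_in = 5.185 + 63.03 = 68.215 Gt C/yr.
Upwelling return to the surface flux = ΣF_in − (0.1779) = 68.215 − 0.1779 = 68.04 Gt C/yr.
τ = M / F = 39300 / 68.04 = 577.6 yr.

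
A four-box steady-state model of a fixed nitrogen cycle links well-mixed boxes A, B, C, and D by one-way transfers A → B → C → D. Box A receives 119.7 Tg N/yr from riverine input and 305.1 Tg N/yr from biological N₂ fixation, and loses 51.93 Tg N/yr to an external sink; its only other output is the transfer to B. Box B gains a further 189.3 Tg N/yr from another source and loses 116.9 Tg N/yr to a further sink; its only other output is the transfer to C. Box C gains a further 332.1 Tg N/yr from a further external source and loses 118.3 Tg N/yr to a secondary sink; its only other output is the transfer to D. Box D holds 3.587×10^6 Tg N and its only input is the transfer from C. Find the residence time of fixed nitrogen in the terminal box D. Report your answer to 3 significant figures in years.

Box A: F(A→B) = (119.7 + 305.1) − 51.93 = 372.87 Tg N/yr.
Box B: F(B→C) = (372.87 + 189.3) − 116.9 = 445.27 Tg N/yr.
Box C: F(C→D) = (445.27 + 332.1) − 118.3 = 659.07 Tg N/yr.
Box D throughput = its input = 659.07 Tg N/yr; τ = 3.587×10^6 / 659.07 = 5443 yr.

5440 yr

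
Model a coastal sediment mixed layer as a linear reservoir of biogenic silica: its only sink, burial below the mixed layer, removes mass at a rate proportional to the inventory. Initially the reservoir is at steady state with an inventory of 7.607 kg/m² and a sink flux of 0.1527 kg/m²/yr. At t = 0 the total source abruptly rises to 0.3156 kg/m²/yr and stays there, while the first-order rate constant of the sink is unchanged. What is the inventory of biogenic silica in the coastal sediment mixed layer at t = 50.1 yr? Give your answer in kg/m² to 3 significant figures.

12.8 kg/m²

The sink rate constant is k = F₀/M₀ = 0.1527/7.607 = 0.02007 yr⁻¹.
Solving dM/dt = F₁ − kM with M(0) = M₀ gives M(t) = F₁/k + (M₀ − F₁/k)·e^(−kt).
F₁/k = 0.3156/0.02007 = 15.722 kg/m²; kt = 0.02007 × 50.1 = 1.006, e^(−kt) = 0.3658.
M(50.1) = 15.722 + (7.607 − 15.722) × 0.3658 = 15.722 − 2.968 = 12.754 kg/m².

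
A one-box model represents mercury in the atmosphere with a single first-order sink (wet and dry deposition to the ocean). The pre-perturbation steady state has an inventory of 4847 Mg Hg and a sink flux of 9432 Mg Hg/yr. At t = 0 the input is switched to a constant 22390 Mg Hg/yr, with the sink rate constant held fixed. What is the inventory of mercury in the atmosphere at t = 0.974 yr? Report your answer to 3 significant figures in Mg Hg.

τ = M₀/F₀ = 4847/9432 = 0.5139 yr; rate constant k = 1/τ.
New steady state M_∞ = F₁/k = F₁·τ = 22390 × 0.5139 = 11506 Mg Hg.
M(t) = M_∞ + (M₀ − M_∞)·e^(−t/τ); t/τ = 0.974/0.5139 = 1.895, so e^(−t/τ) = 0.1503.
M(t) = 11506 − 6659 × 0.1503 = 10505 Mg Hg.

10500 Mg Hg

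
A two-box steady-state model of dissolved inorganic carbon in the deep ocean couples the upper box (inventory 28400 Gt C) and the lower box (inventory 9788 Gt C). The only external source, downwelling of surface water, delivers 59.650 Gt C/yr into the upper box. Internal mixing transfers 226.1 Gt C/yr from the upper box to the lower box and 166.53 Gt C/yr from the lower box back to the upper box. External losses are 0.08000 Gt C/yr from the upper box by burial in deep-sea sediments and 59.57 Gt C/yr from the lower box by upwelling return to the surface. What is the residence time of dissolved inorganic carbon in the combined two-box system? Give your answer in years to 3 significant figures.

640 yr

Treat the two boxes together as one reservoir: the mixing fluxes between them are internal recycling, so τ = ΣM / Σ(external losses).
M_total = 28400 + 9788 = 38188 Gt C.
ΣF_external_out = 0.08000 + 59.57 = 59.650 Gt C/yr.
τ = M_total / ΣF_ext = 38188 / 59.650 = 640.2 yr.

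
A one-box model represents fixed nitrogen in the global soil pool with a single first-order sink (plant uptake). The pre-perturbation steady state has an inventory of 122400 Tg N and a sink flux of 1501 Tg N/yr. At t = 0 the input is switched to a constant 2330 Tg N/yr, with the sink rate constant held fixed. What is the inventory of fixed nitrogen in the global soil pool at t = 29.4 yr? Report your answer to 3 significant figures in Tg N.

143000 Tg N

τ = M₀/F₀ = 122400/1501 = 81.55 yr; rate constant k = 1/τ.
New steady state M_∞ = F₁/k = F₁·τ = 2330 × 81.55 = 190000 Tg N.
M(t) = M_∞ + (M₀ − M_∞)·e^(−t/τ); t/τ = 29.4/81.55 = 0.3605, so e^(−t/τ) = 0.6973.
M(t) = 190000 − 67600 × 0.6973 = 142860 Tg N.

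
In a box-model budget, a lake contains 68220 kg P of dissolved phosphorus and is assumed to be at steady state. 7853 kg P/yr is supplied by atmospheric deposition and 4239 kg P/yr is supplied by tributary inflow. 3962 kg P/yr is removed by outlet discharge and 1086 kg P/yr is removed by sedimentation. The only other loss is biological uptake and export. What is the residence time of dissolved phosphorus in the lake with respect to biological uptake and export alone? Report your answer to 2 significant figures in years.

At steady state ΣF_in = ΣF_out.
ΣF_in = 7853 + 4239 = 12092 kg P/yr.
Biological uptake and export flux = ΣF_in − (3962 + 1086) = 12092 − 5048 = 7044 kg P/yr.
τ = M / F = 68220 / 7044 = 9.685 yr.

9.7 yr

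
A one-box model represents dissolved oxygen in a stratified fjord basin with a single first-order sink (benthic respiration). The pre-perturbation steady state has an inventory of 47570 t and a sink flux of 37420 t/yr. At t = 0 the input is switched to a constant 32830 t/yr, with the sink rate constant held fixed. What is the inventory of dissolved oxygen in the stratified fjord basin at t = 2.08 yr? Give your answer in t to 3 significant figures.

τ = M₀/F₀ = 47570/37420 = 1.271 yr; rate constant k = 1/τ.
New steady state M_∞ = F₁/k = F₁·τ = 32830 × 1.271 = 41735 t.
M(t) = M_∞ + (M₀ − M_∞)·e^(−t/τ); t/τ = 2.08/1.271 = 1.636, so e^(−t/τ) = 0.1947.
M(t) = 41735 + 5835 × 0.1947 = 42871 t.

42900 t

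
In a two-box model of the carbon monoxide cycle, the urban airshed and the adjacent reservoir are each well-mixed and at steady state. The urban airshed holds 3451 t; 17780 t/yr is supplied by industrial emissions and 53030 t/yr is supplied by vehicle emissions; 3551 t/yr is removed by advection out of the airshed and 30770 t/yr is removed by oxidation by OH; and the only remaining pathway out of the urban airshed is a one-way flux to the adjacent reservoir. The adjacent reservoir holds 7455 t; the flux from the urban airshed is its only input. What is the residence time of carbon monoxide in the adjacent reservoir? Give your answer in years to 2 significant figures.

0.20 yr

Balance the urban airshed: ΣF_in = 17780 + 53030 = 70810 t/yr.
Flux to the adjacent reservoir = ΣF_in − (3551 + 30770) = 36489 t/yr.
At steady state the output of the adjacent reservoir equals its input, 36489 t/yr.
τ = M / F = 7455 / 36489 = 0.2043 yr.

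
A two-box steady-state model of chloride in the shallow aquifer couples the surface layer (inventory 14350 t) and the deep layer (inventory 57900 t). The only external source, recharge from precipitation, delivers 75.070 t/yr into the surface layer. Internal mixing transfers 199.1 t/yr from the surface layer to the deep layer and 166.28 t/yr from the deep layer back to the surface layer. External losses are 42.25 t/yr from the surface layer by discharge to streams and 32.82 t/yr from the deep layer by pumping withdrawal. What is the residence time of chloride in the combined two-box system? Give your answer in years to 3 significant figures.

962 yr

Treat the two boxes together as one reservoir: the mixing fluxes between them are internal recycling, so τ = ΣM / Σ(external losses).
M_total = 14350 + 57900 = 72250 t.
ΣF_external_out = 42.25 + 32.82 = 75.070 t/yr.
τ = M_total / ΣF_ext = 72250 / 75.070 = 962.4 yr.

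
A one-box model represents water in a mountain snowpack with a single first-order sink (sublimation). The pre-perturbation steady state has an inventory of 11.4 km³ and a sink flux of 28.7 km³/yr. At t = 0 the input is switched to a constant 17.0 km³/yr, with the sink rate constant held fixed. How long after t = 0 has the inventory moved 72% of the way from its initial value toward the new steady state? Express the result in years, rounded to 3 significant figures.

0.506 yr

τ = M₀/F₀ = 11.4/28.7 = 0.3972 yr.
The remaining gap fraction is e^(−t/τ); 72% covered ⇒ e^(−t/τ) = 0.280.
t = −τ ln(0.280) = 0.3972 × 1.273 = 0.5056 yr.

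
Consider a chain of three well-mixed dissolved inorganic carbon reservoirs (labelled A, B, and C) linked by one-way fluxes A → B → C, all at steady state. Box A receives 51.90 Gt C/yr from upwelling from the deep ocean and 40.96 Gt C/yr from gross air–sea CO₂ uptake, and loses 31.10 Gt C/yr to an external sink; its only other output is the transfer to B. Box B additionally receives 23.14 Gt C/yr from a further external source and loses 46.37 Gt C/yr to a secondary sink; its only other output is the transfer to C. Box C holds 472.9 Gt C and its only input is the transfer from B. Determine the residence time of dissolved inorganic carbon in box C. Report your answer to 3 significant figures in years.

Box A: F(A→B) = (51.90 + 40.96) − 31.10 = 61.760 Gt C/yr.
Box B: F(B→C) = (61.760 + 23.14) − 46.37 = 38.530 Gt C/yr.
Box C throughput = its input = 38.530 Gt C/yr; τ = 472.9 / 38.530 = 12.27 yr.

12.3 yr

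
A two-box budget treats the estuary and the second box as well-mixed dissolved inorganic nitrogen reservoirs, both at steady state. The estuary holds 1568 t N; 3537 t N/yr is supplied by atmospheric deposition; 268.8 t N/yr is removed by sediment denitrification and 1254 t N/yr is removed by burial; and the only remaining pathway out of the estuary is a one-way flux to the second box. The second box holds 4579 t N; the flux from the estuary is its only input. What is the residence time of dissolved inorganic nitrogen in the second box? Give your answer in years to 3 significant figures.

2.27 yr

Balance the estuary: ΣF_in = 3537.0 t N/yr.
Flux to the second box = ΣF_in − (268.8 + 1254) = 2014.2 t N/yr.
At steady state the output of the second box equals its input, 2014.2 t N/yr.
τ = M / F = 4579 / 2014.2 = 2.273 yr.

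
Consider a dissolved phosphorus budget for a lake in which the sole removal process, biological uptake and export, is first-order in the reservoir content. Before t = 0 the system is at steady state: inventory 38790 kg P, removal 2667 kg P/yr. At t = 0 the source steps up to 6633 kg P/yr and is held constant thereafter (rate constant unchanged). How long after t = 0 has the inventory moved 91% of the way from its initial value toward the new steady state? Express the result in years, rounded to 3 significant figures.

τ = M₀/F₀ = 38790/2667 = 14.54 yr.
The remaining gap fraction is e^(−t/τ); 91% covered ⇒ e^(−t/τ) = 0.0900.
t = −τ ln(0.0900) = 14.54 × 2.408 = 35.02 yr.

35.0 yr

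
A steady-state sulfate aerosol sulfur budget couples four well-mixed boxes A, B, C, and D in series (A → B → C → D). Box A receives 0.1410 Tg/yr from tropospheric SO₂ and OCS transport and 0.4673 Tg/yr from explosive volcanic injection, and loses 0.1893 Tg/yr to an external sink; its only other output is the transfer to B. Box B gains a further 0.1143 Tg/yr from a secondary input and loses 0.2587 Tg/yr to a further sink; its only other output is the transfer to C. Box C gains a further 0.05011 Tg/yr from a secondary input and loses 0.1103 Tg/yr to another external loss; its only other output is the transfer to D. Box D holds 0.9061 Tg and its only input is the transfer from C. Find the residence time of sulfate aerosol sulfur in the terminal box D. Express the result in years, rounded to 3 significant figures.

4.23 yr

Box A: F(A→B) = (0.1410 + 0.4673) − 0.1893 = 0.41900 Tg/yr.
Box B: F(B→C) = (0.41900 + 0.1143) − 0.2587 = 0.27460 Tg/yr.
Box C: F(C→D) = (0.27460 + 0.05011) − 0.1103 = 0.21441 Tg/yr.
Box D throughput = its input = 0.21441 Tg/yr; τ = 0.9061 / 0.21441 = 4.226 yr.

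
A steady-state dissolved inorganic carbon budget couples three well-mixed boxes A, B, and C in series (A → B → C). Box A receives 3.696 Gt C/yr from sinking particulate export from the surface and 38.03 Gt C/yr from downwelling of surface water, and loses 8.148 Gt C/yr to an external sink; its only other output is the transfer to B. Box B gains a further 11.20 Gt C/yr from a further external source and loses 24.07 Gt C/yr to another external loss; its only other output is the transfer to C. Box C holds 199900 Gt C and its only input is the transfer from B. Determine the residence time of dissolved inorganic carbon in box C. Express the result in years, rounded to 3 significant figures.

9650 yr

Box A: F(A→B) = (3.696 + 38.03) − 8.148 = 33.578 Gt C/yr.
Box B: F(B→C) = (33.578 + 11.20) − 24.07 = 20.708 Gt C/yr.
Box C throughput = its input = 20.708 Gt C/yr; τ = 199900 / 20.708 = 9653 yr.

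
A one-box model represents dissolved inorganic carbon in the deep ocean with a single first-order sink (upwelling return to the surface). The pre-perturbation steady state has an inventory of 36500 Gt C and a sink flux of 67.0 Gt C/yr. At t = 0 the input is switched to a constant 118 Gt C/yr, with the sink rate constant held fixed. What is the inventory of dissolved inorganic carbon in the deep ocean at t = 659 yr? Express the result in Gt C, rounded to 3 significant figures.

τ = M₀/F₀ = 36500/67.0 = 544.8 yr; rate constant k = 1/τ.
New steady state M_∞ = F₁/k = F₁·τ = 118 × 544.8 = 64284 Gt C.
M(t) = M_∞ + (M₀ − M_∞)·e^(−t/τ); t/τ = 659/544.8 = 1.210, so e^(−t/τ) = 0.2983.
M(t) = 64284 − 27780 × 0.2983 = 55996 Gt C.

56000 Gt C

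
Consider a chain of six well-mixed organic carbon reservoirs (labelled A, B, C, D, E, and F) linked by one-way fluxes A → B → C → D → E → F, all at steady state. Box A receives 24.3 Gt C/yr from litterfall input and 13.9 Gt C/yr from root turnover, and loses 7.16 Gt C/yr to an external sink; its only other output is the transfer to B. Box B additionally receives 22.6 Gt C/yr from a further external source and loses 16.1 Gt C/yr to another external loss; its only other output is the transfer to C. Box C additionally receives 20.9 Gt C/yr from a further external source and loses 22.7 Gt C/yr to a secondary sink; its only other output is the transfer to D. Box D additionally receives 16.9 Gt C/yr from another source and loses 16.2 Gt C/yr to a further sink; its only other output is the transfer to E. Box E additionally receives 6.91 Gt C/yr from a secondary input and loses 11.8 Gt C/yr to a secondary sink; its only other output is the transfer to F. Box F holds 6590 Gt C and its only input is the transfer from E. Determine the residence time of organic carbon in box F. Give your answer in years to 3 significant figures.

209 yr

Box A: F(A→B) = (24.3 + 13.9) − 7.16 = 31.040 Gt C/yr.
Box B: F(B→C) = (31.040 + 22.6) − 16.1 = 37.540 Gt C/yr.
Box C: F(C→D) = (37.540 + 20.9) − 22.7 = 35.740 Gt C/yr.
Box D: F(D→E) = (35.740 + 16.9) − 16.2 = 36.440 Gt C/yr.
Box E: F(E→F) = (36.440 + 6.91) − 11.8 = 31.550 Gt C/yr.
Box F throughput = its input = 31.550 Gt C/yr; τ = 6590 / 31.550 = 208.9 yr.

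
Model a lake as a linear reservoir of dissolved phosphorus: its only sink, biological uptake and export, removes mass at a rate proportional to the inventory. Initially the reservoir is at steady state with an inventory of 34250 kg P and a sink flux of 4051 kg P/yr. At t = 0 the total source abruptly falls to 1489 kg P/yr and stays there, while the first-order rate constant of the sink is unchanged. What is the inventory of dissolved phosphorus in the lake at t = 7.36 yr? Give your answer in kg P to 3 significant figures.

21700 kg P

τ = M₀/F₀ = 34250/4051 = 8.455 yr; rate constant k = 1/τ.
New steady state M_∞ = F₁/k = F₁·τ = 1489 × 8.455 = 12589 kg P.
M(t) = M_∞ + (M₀ − M_∞)·e^(−t/τ); t/τ = 7.36/8.455 = 0.8705, so e^(−t/τ) = 0.4187.
M(t) = 12589 + 21660 × 0.4187 = 21659 kg P.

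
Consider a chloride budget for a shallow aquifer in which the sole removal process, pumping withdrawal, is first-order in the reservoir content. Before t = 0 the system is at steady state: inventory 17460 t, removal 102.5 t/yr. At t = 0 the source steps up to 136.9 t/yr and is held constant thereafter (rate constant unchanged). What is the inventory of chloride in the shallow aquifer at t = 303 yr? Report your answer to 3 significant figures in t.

22300 t

τ = M₀/F₀ = 17460/102.5 = 170.3 yr; rate constant k = 1/τ.
New steady state M_∞ = F₁/k = F₁·τ = 136.9 × 170.3 = 23320 t.
M(t) = M_∞ + (M₀ − M_∞)·e^(−t/τ); t/τ = 303/170.3 = 1.779, so e^(−t/τ) = 0.1688.
M(t) = 23320 − 5860 × 0.1688 = 22330 t.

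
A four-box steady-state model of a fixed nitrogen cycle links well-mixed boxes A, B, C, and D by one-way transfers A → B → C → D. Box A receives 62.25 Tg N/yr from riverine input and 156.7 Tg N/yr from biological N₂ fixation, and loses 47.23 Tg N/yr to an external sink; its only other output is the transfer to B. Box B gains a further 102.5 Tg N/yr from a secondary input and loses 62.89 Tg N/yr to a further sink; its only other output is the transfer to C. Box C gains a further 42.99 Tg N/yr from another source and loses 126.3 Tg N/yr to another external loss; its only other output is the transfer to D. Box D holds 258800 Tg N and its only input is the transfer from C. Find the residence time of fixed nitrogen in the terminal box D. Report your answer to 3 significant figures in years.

2020 yr

Box A: F(A→B) = (62.25 + 156.7) − 47.23 = 171.72 Tg N/yr.
Box B: F(B→C) = (171.72 + 102.5) − 62.89 = 211.33 Tg N/yr.
Box C: F(C→D) = (211.33 + 42.99) − 126.3 = 128.02 Tg N/yr.
Box D throughput = its input = 128.02 Tg N/yr; τ = 258800 / 128.02 = 2022 yr.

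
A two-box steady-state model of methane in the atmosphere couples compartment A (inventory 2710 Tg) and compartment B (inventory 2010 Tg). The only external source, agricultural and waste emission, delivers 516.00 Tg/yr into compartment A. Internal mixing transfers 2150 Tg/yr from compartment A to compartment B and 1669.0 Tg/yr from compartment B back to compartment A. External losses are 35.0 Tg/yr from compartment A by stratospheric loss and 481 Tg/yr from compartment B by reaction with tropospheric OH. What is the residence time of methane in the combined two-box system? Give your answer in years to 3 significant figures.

9.15 yr

Treat the two boxes together as one reservoir: the mixing fluxes between them are internal recycling, so τ = ΣM / Σ(external losses).
M_total = 2710 + 2010 = 4720.0 Tg.
ΣF_external_out = 35.0 + 481 = 516.00 Tg/yr.
τ = M_total / ΣF_ext = 4720.0 / 516.00 = 9.147 yr.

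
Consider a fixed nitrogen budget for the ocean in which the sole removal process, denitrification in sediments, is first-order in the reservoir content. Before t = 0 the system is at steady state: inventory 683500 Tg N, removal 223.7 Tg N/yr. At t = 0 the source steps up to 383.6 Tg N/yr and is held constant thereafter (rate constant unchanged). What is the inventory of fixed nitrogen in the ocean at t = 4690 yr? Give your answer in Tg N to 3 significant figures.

1.07×10^6 Tg N

τ = M₀/F₀ = 683500/223.7 = 3055 yr; rate constant k = 1/τ.
New steady state M_∞ = F₁/k = F₁·τ = 383.6 × 3055 = 1.1721×10^6 Tg N.
M(t) = M_∞ + (M₀ − M_∞)·e^(−t/τ); t/τ = 4690/3055 = 1.535, so e^(−t/τ) = 0.2155.
M(t) = 1.1721×10^6 − 488600 × 0.2155 = 1.0668×10^6 Tg N.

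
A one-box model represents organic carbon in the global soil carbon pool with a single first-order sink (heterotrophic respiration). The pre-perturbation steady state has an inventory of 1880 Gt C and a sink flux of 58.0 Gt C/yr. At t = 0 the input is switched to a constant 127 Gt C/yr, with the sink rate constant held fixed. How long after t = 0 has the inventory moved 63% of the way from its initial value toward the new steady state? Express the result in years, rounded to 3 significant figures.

τ = M₀/F₀ = 1880/58.0 = 32.41 yr.
The remaining gap fraction is e^(−t/τ); 63% covered ⇒ e^(−t/τ) = 0.370.
t = −τ ln(0.370) = 32.41 × 0.9943 = 32.23 yr.

32.2 yr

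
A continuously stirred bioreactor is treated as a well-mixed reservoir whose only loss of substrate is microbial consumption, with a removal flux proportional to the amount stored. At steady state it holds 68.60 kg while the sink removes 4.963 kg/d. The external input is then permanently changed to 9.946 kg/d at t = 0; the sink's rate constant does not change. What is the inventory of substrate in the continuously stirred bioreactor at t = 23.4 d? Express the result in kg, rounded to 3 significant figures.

125 kg

τ = M₀/F₀ = 68.60/4.963 = 13.82 d; rate constant k = 1/τ.
New steady state M_∞ = F₁/k = F₁·τ = 9.946 × 13.82 = 137.48 kg.
M(t) = M_∞ + (M₀ − M_∞)·e^(−t/τ); t/τ = 23.4/13.82 = 1.693, so e^(−t/τ) = 0.1840.
M(t) = 137.48 − 68.88 × 0.1840 = 124.80 kg.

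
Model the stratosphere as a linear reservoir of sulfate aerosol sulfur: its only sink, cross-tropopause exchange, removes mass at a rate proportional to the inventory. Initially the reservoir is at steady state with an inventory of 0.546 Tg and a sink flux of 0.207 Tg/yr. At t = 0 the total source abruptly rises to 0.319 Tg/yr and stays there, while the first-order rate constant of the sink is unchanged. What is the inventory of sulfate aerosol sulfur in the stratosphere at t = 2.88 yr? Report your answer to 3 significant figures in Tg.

0.742 Tg

τ = M₀/F₀ = 0.546/0.207 = 2.638 yr; rate constant k = 1/τ.
New steady state M_∞ = F₁/k = F₁·τ = 0.319 × 2.638 = 0.84142 Tg.
M(t) = M_∞ + (M₀ − M_∞)·e^(−t/τ); t/τ = 2.88/2.638 = 1.092, so e^(−t/τ) = 0.3356.
M(t) = 0.84142 − 0.2954 × 0.3356 = 0.74228 Tg.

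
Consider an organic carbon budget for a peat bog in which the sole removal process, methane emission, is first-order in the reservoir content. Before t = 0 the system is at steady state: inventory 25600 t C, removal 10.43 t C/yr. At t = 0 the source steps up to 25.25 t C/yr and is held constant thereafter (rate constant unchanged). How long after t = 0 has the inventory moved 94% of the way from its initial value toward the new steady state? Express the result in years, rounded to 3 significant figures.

τ = M₀/F₀ = 25600/10.43 = 2454 yr.
The remaining gap fraction is e^(−t/τ); 94% covered ⇒ e^(−t/τ) = 0.0600.
t = −τ ln(0.0600) = 2454 × 2.813 = 6905 yr.

6910 yr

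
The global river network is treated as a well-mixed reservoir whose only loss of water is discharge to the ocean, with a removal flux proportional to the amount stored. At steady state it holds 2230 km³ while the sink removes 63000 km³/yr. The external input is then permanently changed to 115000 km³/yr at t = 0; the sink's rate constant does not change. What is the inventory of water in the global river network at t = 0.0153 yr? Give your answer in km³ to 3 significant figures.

The sink rate constant is k = F₀/M₀ = 63000/2230 = 28.25 yr⁻¹.
Solving dM/dt = F₁ − kM with M(0) = M₀ gives M(t) = F₁/k + (M₀ − F₁/k)·e^(−kt).
F₁/k = 115000/28.25 = 4070.6 km³; kt = 28.25 × 0.0153 = 0.4322, e^(−kt) = 0.6491.
M(0.0153) = 4070.6 + (2230 − 4070.6) × 0.6491 = 4070.6 − 1195 = 2876.0 km³.

2880 km³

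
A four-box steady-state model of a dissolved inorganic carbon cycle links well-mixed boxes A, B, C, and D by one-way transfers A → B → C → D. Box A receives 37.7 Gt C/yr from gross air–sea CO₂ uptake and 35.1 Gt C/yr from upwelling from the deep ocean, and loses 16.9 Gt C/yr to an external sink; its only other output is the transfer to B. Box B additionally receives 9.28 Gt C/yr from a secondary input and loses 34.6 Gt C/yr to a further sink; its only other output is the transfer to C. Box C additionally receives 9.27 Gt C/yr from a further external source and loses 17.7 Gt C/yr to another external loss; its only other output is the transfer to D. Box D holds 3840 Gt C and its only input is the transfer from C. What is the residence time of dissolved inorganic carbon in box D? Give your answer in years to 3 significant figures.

Box A: F(A→B) = (37.7 + 35.1) − 16.9 = 55.900 Gt C/yr.
Box B: F(B→C) = (55.900 + 9.28) − 34.6 = 30.580 Gt C/yr.
Box C: F(C→D) = (30.580 + 9.27) − 17.7 = 22.150 Gt C/yr.
Box D throughput = its input = 22.150 Gt C/yr; τ = 3840 / 22.150 = 173.4 yr.

173 yr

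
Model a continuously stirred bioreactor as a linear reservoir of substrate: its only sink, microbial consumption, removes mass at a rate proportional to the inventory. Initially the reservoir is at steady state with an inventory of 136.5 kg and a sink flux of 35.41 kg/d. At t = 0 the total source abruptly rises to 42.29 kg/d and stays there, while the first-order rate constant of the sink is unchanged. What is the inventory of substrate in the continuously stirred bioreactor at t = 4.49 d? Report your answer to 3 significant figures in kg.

Residence time τ = M₀/F₀ = 3.855 d. The eventual steady state is M_∞ = M₀·(F₁/F₀) = 136.5 × 42.29/35.41 = 163.02 kg.
The anomaly ΔM(t) = M(t) − M_∞ decays as ΔM₀·e^(−t/τ) with ΔM₀ = 136.5 − 163.02 = −26.52 kg.
At t = 4.49 d, e^(−t/τ) = e^(−1.165) = 0.3120, so ΔM = −8.275 kg and M = 163.02 − 8.275 = 154.75 kg.

155 kg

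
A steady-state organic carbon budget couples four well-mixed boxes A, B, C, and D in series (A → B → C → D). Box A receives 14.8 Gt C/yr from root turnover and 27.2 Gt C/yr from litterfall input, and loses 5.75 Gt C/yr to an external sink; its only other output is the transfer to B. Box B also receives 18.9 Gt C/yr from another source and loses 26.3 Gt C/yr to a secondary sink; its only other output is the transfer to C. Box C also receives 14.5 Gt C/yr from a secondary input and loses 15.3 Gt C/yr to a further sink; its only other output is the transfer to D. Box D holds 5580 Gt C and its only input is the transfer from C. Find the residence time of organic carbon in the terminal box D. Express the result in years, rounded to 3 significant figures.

Box A: F(A→B) = (14.8 + 27.2) − 5.75 = 36.250 Gt C/yr.
Box B: F(B→C) = (36.250 + 18.9) − 26.3 = 28.850 Gt C/yr.
Box C: F(C→D) = (28.850 + 14.5) − 15.3 = 28.050 Gt C/yr.
Box D throughput = its input = 28.050 Gt C/yr; τ = 5580 / 28.050 = 198.9 yr.

199 yr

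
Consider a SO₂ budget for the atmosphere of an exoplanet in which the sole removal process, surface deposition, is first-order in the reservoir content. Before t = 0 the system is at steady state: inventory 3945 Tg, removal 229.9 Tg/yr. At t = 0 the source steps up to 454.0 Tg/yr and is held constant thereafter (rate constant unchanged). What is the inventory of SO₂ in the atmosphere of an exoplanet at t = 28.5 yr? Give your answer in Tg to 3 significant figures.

τ = M₀/F₀ = 3945/229.9 = 17.16 yr; rate constant k = 1/τ.
New steady state M_∞ = F₁/k = F₁·τ = 454.0 × 17.16 = 7790.5 Tg.
M(t) = M_∞ + (M₀ − M_∞)·e^(−t/τ); t/τ = 28.5/17.16 = 1.661, so e^(−t/τ) = 0.1900.
M(t) = 7790.5 − 3845 × 0.1900 = 7059.9 Tg.

7060 Tg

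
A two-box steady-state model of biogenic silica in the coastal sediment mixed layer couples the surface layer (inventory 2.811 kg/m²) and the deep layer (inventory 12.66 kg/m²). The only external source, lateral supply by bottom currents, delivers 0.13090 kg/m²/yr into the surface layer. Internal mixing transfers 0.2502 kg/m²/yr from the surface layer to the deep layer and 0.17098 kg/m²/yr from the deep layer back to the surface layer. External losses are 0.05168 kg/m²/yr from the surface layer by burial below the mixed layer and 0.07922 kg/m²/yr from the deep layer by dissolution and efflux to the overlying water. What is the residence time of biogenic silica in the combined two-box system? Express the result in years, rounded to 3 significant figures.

118 yr

Residence time in the combined system uses the total inventory and the total *external* removal — internal exchanges between the two boxes cancel.
M_total = 2.811 + 12.66 = 15.471 kg/m².
ΣF_external_out = 0.05168 + 0.07922 = 0.13090 kg/m²/yr.
τ = M_total / ΣF_ext = 15.471 / 0.13090 = 118.2 yr.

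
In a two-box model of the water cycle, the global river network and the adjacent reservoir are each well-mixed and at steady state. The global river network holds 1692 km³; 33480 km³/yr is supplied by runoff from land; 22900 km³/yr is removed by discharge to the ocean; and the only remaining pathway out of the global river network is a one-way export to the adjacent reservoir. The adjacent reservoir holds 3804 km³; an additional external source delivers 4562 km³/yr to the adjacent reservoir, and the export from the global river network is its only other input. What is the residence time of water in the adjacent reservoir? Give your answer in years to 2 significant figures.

Balance the global river network: ΣF_in = 33480 km³/yr.
Export to the adjacent reservoir = ΣF_in − (22900) = 10580 km³/yr.
Total input to the adjacent reservoir = 10580 + 4562 = 15142 km³/yr; at steady state this equals its total output.
τ = M / F = 3804 / 15142 = 0.2512 yr.

0.25 yr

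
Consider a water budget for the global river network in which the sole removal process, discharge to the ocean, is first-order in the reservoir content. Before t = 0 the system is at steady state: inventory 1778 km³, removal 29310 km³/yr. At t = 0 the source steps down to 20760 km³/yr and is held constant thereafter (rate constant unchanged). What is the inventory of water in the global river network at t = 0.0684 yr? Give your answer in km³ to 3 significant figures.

Residence time τ = M₀/F₀ = 0.06066 yr. The eventual steady state is M_∞ = M₀·(F₁/F₀) = 1778 × 20760/29310 = 1259.3 km³.
The anomaly ΔM(t) = M(t) − M_∞ decays as ΔM₀·e^(−t/τ) with ΔM₀ = 1778 − 1259.3 = 518.7 km³.
At t = 0.0684 yr, e^(−t/τ) = e^(−1.128) = 0.3238, so ΔM = 168.0 km³ and M = 1259.3 + 168.0 = 1427.3 km³.

1430 km³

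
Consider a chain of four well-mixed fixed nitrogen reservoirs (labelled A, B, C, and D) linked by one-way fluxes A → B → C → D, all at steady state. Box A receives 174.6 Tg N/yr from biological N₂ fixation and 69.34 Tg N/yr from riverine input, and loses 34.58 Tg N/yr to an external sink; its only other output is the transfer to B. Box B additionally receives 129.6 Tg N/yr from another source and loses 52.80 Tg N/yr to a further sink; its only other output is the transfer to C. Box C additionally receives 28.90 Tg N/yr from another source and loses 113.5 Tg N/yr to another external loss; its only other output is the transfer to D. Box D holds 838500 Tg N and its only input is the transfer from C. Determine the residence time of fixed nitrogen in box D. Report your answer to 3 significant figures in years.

Box A: F(A→B) = (174.6 + 69.34) − 34.58 = 209.36 Tg N/yr.
Box B: F(B→C) = (209.36 + 129.6) − 52.80 = 286.16 Tg N/yr.
Box C: F(C→D) = (286.16 + 28.90) − 113.5 = 201.56 Tg N/yr.
Box D throughput = its input = 201.56 Tg N/yr; τ = 838500 / 201.56 = 4160 yr.

4160 yr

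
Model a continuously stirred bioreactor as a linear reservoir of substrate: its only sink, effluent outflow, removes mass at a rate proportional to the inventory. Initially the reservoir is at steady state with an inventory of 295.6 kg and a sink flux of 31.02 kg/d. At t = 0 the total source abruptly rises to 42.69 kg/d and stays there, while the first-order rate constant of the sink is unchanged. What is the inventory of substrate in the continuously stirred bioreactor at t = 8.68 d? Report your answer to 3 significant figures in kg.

362 kg

τ = M₀/F₀ = 295.6/31.02 = 9.529 d; rate constant k = 1/τ.
New steady state M_∞ = F₁/k = F₁·τ = 42.69 × 9.529 = 406.81 kg.
M(t) = M_∞ + (M₀ − M_∞)·e^(−t/τ); t/τ = 8.68/9.529 = 0.9109, so e^(−t/τ) = 0.4022.
M(t) = 406.81 − 111.2 × 0.4022 = 362.08 kg.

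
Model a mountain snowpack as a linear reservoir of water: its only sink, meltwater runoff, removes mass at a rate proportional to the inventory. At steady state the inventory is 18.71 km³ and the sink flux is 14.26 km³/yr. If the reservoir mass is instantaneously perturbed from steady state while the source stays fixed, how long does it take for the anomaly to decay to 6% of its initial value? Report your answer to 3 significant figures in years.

3.69 yr

For a linear reservoir the anomaly decays as exp(−t/τ) with τ = M/F = 18.71/14.26 = 1.312 yr.
exp(−t/τ) = 0.06 ⇒ t = −τ ln(0.06) = 1.312 × 2.813 = 3.691 yr.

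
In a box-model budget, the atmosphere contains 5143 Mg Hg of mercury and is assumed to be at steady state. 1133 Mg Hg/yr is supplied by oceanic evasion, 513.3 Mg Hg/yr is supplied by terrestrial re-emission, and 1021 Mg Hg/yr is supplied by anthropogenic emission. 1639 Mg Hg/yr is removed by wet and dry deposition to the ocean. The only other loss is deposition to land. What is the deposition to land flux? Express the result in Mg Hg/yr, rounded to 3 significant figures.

1030 Mg Hg/yr

At steady state ΣF_in = ΣF_out.
ΣF_in = 1133 + 513.3 + 1021 = 2667.3 Mg Hg/yr.
Deposition to land flux = ΣF_in − (1639) = 2667.3 − 1639 = 1028 Mg Hg/yr.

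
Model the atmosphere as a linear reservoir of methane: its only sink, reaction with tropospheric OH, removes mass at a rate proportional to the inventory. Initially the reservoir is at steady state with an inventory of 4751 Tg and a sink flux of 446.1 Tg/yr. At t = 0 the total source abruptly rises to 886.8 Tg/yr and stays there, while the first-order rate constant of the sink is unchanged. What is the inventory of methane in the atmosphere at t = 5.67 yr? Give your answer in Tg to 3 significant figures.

τ = M₀/F₀ = 4751/446.1 = 10.65 yr; rate constant k = 1/τ.
New steady state M_∞ = F₁/k = F₁·τ = 886.8 × 10.65 = 9444.5 Tg.
M(t) = M_∞ + (M₀ − M_∞)·e^(−t/τ); t/τ = 5.67/10.65 = 0.5324, so e^(−t/τ) = 0.5872.
M(t) = 9444.5 − 4693 × 0.5872 = 6688.5 Tg.

6690 Tg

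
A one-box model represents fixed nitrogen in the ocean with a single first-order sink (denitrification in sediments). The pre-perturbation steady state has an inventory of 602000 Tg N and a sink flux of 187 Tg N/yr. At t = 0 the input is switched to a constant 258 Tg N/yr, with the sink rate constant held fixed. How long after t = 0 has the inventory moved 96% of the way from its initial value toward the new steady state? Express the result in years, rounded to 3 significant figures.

10400 yr

τ = M₀/F₀ = 602000/187 = 3219 yr.
The remaining gap fraction is e^(−t/τ); 96% covered ⇒ e^(−t/τ) = 0.0400.
t = −τ ln(0.0400) = 3219 × 3.219 = 10360 yr.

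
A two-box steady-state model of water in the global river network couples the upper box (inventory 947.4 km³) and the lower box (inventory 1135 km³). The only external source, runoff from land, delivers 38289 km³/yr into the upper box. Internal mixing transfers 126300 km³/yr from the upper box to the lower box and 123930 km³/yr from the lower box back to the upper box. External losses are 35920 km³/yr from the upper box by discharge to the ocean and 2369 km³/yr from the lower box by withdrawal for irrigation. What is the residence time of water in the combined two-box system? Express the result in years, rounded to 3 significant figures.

0.0544 yr

For the system as a whole, the A↔B exchange is internal and contributes nothing to the throughput; only the external sinks remove mass.
M_total = 947.4 + 1135 = 2082.4 km³.
ΣF_external_out = 35920 + 2369 = 38289 km³/yr.
τ = M_total / ΣF_ext = 2082.4 / 38289 = 0.05439 yr.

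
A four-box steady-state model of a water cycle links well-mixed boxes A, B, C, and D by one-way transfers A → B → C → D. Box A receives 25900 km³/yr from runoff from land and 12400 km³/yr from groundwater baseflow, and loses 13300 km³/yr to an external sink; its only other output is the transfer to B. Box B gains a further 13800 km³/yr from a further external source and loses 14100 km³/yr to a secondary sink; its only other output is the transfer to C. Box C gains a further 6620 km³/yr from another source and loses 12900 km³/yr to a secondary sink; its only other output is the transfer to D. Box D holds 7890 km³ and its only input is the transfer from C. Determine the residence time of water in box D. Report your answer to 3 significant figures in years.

0.428 yr

Box A: F(A→B) = (25900 + 12400) − 13300 = 25000 km³/yr.
Box B: F(B→C) = (25000 + 13800) − 14100 = 24700 km³/yr.
Box C: F(C→D) = (24700 + 6620) − 12900 = 18420 km³/yr.
Box D throughput = its input = 18420 km³/yr; τ = 7890 / 18420 = 0.4283 yr.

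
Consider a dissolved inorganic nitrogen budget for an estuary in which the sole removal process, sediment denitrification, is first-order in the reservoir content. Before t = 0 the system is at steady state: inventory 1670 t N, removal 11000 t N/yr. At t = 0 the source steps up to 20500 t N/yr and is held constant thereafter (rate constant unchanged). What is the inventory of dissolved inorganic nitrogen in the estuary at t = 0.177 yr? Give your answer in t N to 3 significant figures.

Residence time τ = M₀/F₀ = 0.1518 yr. The eventual steady state is M_∞ = M₀·(F₁/F₀) = 1670 × 20500/11000 = 3112.3 t N.
The anomaly ΔM(t) = M(t) − M_∞ decays as ΔM₀·e^(−t/τ) with ΔM₀ = 1670 − 3112.3 = −1442 t N.
At t = 0.177 yr, e^(−t/τ) = e^(−1.166) = 0.3117, so ΔM = −449.5 t N and M = 3112.3 − 449.5 = 2662.8 t N.

2660 t N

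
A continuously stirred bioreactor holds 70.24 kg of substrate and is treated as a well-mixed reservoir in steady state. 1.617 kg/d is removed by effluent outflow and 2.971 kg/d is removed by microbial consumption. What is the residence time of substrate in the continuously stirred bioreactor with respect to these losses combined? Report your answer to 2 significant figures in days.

Total removal = 1.617 + 2.971 = 4.5880 kg/d.
τ = M / ΣF_out = 70.24 / 4.5880 = 15.31 d.

15 d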